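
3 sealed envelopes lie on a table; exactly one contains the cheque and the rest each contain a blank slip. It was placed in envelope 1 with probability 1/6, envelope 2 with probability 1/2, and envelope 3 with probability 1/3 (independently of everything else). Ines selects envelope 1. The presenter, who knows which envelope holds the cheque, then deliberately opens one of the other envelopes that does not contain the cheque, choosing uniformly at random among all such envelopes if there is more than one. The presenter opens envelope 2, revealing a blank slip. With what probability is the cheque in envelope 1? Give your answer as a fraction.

Apply Bayes' rule, conditioning on where the cheque actually is.
If it is in envelope 1 (prior 1/6): the presenter has 2 equally likely choices, so probability 1/2; weight (1/6)·(1/2) = 1/12.
If it is in envelope 2 (prior 1/2): the presenter opened envelope 2, so this case is ruled out; weight (1/2)·0 = 0.
If it is in envelope 3 (prior 1/3): the presenter has no choice, probability 1; weight (1/3)·1 = 1/3.
The weights sum to 5/12.
So P(the cheque in envelope 1 | the presenter opened envelope 2) = (1/12) / (5/12) = 1/5.

1/5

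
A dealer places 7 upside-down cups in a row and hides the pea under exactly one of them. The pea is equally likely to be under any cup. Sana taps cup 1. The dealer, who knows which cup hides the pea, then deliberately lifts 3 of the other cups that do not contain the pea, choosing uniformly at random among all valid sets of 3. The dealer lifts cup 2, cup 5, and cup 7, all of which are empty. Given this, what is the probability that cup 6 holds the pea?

Condition on the true location of the pea.
If it is under cup 1 (prior 1/7): the dealer has 20 equally likely choices, so probability 1/20; weight (1/7)·(1/20) = 1/140.
If it is under any of cups 2, 5, and 7 (prior 1/7 each): that cup was opened and seen not to hold the prize — ruled out; weight (1/7)·0 = 0 each.
If it is under any of cups 3, 4, and 6 (prior 1/7 each): the dealer has 10 equally likely choices, so probability 1/10; weight (1/7)·(1/10) = 1/70 each.
The weights sum to 1/20.
So P(the pea under cup 6 | the dealer opened cup 2, cup 5, and cup 7) = (1/70) / (1/20) = 2/7.

2/7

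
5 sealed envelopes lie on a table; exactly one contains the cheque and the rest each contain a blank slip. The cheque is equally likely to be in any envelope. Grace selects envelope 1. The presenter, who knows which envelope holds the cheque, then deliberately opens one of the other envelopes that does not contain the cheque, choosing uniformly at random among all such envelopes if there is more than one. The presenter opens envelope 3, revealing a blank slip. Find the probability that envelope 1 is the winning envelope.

Apply Bayes' rule, conditioning on where the cheque actually is.
If it is in envelope 1 (prior 1/5): the presenter has 4 equally likely choices, so probability 1/4; weight (1/5)·(1/4) = 1/20.
If it is in any of envelopes 2, 4, and 5 (prior 1/5 each): the presenter has 3 equally likely choices, so probability 1/3; weight (1/5)·(1/3) = 1/15 each.
If it is in envelope 3 (prior 1/5): the presenter opened envelope 3, so this case is ruled out; weight (1/5)·0 = 0.
The weights sum to 1/4.
So P(the cheque in envelope 1 | the presenter opened envelope 3) = (1/20) / (1/4) = 1/5.

1/5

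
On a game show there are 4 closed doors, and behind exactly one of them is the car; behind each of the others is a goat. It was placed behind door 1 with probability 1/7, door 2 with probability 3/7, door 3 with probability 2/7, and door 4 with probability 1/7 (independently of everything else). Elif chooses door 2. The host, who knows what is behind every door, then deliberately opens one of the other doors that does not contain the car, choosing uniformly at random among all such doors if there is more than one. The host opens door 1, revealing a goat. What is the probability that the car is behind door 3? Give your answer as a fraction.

2/5

Consider each possible location of the car in turn.
If it is behind door 1 (prior 1/7): the host opened door 1, so this case is ruled out; weight (1/7)·0 = 0.
If it is behind door 2 (prior 3/7): the host has 3 equally likely choices, so probability 1/3; weight (3/7)·(1/3) = 1/7.
If it is behind door 3 (prior 2/7): the host has 2 equally likely choices, so probability 1/2; weight (2/7)·(1/2) = 1/7.
If it is behind door 4 (prior 1/7): the host has 2 equally likely choices, so probability 1/2; weight (1/7)·(1/2) = 1/14.
The weights sum to 5/14.
So P(the car behind door 3 | the host opened door 1) = (1/7) / (5/14) = 2/5.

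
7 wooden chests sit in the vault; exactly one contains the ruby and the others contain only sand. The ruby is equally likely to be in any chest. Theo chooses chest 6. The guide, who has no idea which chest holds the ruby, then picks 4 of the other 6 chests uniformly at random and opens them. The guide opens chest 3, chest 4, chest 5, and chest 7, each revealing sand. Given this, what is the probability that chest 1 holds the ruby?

Consider each possible location of the ruby in turn.
If it is in any of chests 1, 2, and 6 (prior 1/7 each): the guide picks exactly this set with probability 1/15 regardless, and none is the prize; weight (1/7)·(1/15) = 1/105 each.
If it is in any of chests 3, 4, 5, and 7 (prior 1/7 each): that chest was opened and seen not to hold the prize — ruled out; weight (1/7)·0 = 0 each.
The weights sum to 1/35.
So P(the ruby in chest 1 | the guide opened chest 3, chest 4, chest 5, and chest 7) = (1/105) / (1/35) = 1/3.

1/3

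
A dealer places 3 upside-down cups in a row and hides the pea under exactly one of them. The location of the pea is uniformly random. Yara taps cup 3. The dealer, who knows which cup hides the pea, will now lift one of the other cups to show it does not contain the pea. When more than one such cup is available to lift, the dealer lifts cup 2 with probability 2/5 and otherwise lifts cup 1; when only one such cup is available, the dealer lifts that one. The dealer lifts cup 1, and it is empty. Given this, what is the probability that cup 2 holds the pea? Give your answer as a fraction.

5/8

Condition on the true location of the pea.
If it is under cup 1 (prior 1/3): the dealer opened cup 1, so this case is ruled out; weight (1/3)·0 = 0.
If it is under cup 2 (prior 1/3): only cup 1 is available, probability 1; weight (1/3)·1 = 1/3.
If it is under cup 3 (prior 1/3): cup 2 is available but not opened, probability 3/5; weight (1/3)·(3/5) = 1/5.
The weights sum to 8/15.
So P(the pea under cup 2 | the dealer opened cup 1) = (1/3) / (8/15) = 5/8.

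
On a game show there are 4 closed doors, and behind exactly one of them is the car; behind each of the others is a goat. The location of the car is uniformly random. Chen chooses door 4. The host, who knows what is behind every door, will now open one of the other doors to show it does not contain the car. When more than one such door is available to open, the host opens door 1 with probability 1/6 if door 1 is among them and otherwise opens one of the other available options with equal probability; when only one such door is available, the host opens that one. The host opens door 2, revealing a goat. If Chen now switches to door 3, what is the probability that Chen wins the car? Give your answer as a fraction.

Apply Bayes' rule, conditioning on where the car actually is.
If it is behind door 1 (prior 1/4): door 1 holds the prize so is unavailable; the host chooses uniformly among the 2 others, probability 1/2; weight (1/4)·(1/2) = 1/8.
If it is behind door 2 (prior 1/4): the host opened door 2, so this case is ruled out; weight (1/4)·0 = 0.
If it is behind door 3 (prior 1/4): door 1 is available but not opened, probability 5/6; weight (1/4)·(5/6) = 5/24.
If it is behind door 4 (prior 1/4): door 1 is available but not opened; door 2 gets probability (1 − 1/6)/2 = 5/12; weight (1/4)·(5/12) = 5/48.
The weights sum to 7/16.
So P(the car behind door 3 | the host opened door 2) = (5/24) / (7/16) = 10/21.

10/21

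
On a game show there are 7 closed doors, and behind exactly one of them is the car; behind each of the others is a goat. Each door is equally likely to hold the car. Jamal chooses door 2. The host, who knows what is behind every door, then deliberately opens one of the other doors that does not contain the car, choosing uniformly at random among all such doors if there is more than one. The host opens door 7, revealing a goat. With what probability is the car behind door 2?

1/7

Apply Bayes' rule, conditioning on where the car actually is.
If it is behind any of doors 1, 3, 4, 5, and 6 (prior 1/7 each): the host has 5 equally likely choices, so probability 1/5; weight (1/7)·(1/5) = 1/35 each.
If it is behind door 2 (prior 1/7): the host has 6 equally likely choices, so probability 1/6; weight (1/7)·(1/6) = 1/42.
If it is behind door 7 (prior 1/7): the host opened door 7, so this case is ruled out; weight (1/7)·0 = 0.
The weights sum to 1/6.
So P(the car behind door 2 | the host opened door 7) = (1/42) / (1/6) = 1/7.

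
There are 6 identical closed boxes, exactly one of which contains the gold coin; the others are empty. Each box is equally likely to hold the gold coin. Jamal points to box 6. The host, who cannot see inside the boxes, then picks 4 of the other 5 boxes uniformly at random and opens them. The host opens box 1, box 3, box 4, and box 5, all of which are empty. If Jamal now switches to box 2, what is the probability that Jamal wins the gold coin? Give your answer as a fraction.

1/2

Condition on the true location of the gold coin.
If it is in any of boxes 1, 3, 4, and 5 (prior 1/6 each): that box was opened and seen not to hold the prize — ruled out; weight (1/6)·0 = 0 each.
If it is in either of boxes 2 and 6 (prior 1/6 each): the host picks exactly this set with probability 1/5 regardless, and none is the prize; weight (1/6)·(1/5) = 1/30 each.
The weights sum to 1/15.
So P(the gold coin in box 2 | the host opened box 1, box 3, box 4, and box 5) = (1/30) / (1/15) = 1/2.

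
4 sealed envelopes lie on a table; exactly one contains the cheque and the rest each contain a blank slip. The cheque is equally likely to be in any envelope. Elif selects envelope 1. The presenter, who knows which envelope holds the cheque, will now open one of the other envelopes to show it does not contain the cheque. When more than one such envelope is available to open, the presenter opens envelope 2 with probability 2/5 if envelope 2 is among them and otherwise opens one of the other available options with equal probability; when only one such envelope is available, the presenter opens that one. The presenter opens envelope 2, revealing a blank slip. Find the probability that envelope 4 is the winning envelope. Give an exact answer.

1/3

Apply Bayes' rule, conditioning on where the cheque actually is.
If it is in any of envelopes 1, 3, and 4 (prior 1/4 each): envelope 2 is available, opened with probability 2/5; weight (1/4)·(2/5) = 1/10 each.
If it is in envelope 2 (prior 1/4): the presenter opened envelope 2, so this case is ruled out; weight (1/4)·0 = 0.
The weights sum to 3/10.
So P(the cheque in envelope 4 | the presenter opened envelope 2) = (1/10) / (3/10) = 1/3.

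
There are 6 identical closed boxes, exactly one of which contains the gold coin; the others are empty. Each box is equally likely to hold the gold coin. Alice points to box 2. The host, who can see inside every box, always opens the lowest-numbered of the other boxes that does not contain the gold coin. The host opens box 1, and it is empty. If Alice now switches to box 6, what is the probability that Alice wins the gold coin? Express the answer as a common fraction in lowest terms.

Consider each possible location of the gold coin in turn.
If it is in box 1 (prior 1/6): the host opened box 1, so this case is ruled out; weight (1/6)·0 = 0.
If it is in any of boxes 2, 3, 4, 5, and 6 (prior 1/6 each): box 1 is the lowest-numbered option available, probability 1; weight (1/6)·1 = 1/6 each.
The weights sum to 5/6.
So P(the gold coin in box 6 | the host opened box 1) = (1/6) / (5/6) = 1/5.

1/5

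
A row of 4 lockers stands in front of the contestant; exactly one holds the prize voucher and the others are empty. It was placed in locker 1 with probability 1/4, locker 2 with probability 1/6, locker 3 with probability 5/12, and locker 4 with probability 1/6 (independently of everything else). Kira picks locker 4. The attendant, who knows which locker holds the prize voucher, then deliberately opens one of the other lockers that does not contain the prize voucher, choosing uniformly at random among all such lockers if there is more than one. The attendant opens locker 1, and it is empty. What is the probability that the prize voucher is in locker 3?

Consider each possible location of the prize voucher in turn.
If it is in locker 1 (prior 1/4): the attendant opened locker 1, so this case is ruled out; weight (1/4)·0 = 0.
If it is in locker 2 (prior 1/6): the attendant has 2 equally likely choices, so probability 1/2; weight (1/6)·(1/2) = 1/12.
If it is in locker 3 (prior 5/12): the attendant has 2 equally likely choices, so probability 1/2; weight (5/12)·(1/2) = 5/24.
If it is in locker 4 (prior 1/6): the attendant has 3 equally likely choices, so probability 1/3; weight (1/6)·(1/3) = 1/18.
The weights sum to 25/72.
So P(the prize voucher in locker 3 | the attendant opened locker 1) = (5/24) / (25/72) = 3/5.

3/5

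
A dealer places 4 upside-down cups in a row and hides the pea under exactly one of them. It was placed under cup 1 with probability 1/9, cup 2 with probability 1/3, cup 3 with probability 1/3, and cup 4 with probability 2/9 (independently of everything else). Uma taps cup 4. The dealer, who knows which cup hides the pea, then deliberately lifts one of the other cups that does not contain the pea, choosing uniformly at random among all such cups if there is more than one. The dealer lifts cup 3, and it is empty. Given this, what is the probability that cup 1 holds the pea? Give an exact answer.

Condition on the true location of the pea.
If it is under cup 1 (prior 1/9): the dealer has 2 equally likely choices, so probability 1/2; weight (1/9)·(1/2) = 1/18.
If it is under cup 2 (prior 1/3): the dealer has 2 equally likely choices, so probability 1/2; weight (1/3)·(1/2) = 1/6.
If it is under cup 3 (prior 1/3): the dealer opened cup 3, so this case is ruled out; weight (1/3)·0 = 0.
If it is under cup 4 (prior 2/9): the dealer has 3 equally likely choices, so probability 1/3; weight (2/9)·(1/3) = 2/27.
The weights sum to 8/27.
So P(the pea under cup 1 | the dealer opened cup 3) = (1/18) / (8/27) = 3/16.

3/16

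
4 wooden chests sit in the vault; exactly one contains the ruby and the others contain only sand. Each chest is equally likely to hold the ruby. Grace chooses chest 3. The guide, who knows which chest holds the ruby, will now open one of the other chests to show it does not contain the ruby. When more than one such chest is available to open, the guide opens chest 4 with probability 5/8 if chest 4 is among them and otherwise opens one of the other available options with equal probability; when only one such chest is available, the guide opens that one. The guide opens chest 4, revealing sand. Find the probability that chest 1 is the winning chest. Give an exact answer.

1/3

Apply Bayes' rule, conditioning on where the ruby actually is.
If it is in any of chests 1, 2, and 3 (prior 1/4 each): chest 4 is available, opened with probability 5/8; weight (1/4)·(5/8) = 5/32 each.
If it is in chest 4 (prior 1/4): the guide opened chest 4, so this case is ruled out; weight (1/4)·0 = 0.
The weights sum to 15/32.
So P(the ruby in chest 1 | the guide opened chest 4) = (5/32) / (15/32) = 1/3.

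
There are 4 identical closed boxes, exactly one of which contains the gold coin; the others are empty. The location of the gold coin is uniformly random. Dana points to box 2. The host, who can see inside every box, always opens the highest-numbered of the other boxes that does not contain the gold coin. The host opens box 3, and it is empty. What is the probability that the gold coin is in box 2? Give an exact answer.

Consider each possible location of the gold coin in turn.
If it is in either of boxes 1 and 2 (prior 1/4 each): the host would have opened box 4 instead, probability 0; weight (1/4)·0 = 0 each.
If it is in box 3 (prior 1/4): the host opened box 3, so this case is ruled out; weight (1/4)·0 = 0.
If it is in box 4 (prior 1/4): box 3 is the highest-numbered option available, probability 1; weight (1/4)·1 = 1/4.
The weights sum to 1/4.
So P(the gold coin in box 2 | the host opened box 3) = 0 / (1/4) = 0.

0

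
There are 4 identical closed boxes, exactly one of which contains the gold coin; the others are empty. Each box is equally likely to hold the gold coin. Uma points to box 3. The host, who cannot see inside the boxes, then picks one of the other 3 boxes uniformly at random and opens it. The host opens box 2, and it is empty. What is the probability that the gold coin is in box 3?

1/3

Consider each possible location of the gold coin in turn.
If it is in any of boxes 1, 3, and 4 (prior 1/4 each): the host picks box 2 with probability 1/3 regardless, and it is not the prize; weight (1/4)·(1/3) = 1/12 each.
If it is in box 2 (prior 1/4): the host opened box 2, so this case is ruled out; weight (1/4)·0 = 0.
The weights sum to 1/4.
So P(the gold coin in box 3 | the host opened box 2) = (1/12) / (1/4) = 1/3.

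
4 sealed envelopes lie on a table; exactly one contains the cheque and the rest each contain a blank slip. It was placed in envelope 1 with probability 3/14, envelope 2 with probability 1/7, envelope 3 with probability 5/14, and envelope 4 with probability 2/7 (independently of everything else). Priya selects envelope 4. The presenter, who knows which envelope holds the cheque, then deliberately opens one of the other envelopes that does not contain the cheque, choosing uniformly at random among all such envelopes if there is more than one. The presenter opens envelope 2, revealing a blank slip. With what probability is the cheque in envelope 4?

1/4

Condition on the true location of the cheque.
If it is in envelope 1 (prior 3/14): the presenter has 2 equally likely choices, so probability 1/2; weight (3/14)·(1/2) = 3/28.
If it is in envelope 2 (prior 1/7): the presenter opened envelope 2, so this case is ruled out; weight (1/7)·0 = 0.
If it is in envelope 3 (prior 5/14): the presenter has 2 equally likely choices, so probability 1/2; weight (5/14)·(1/2) = 5/28.
If it is in envelope 4 (prior 2/7): the presenter has 3 equally likely choices, so probability 1/3; weight (2/7)·(1/3) = 2/21.
The weights sum to 8/21.
So P(the cheque in envelope 4 | the presenter opened envelope 2) = (2/21) / (8/21) = 1/4.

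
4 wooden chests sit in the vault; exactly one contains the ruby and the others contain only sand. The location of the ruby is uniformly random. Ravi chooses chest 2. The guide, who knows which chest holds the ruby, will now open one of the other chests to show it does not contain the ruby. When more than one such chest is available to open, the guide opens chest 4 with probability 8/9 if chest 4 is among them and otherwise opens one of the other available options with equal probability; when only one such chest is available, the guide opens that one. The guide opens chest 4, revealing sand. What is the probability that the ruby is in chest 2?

1/3

Condition on the true location of the ruby.
If it is in any of chests 1, 2, and 3 (prior 1/4 each): chest 4 is available, opened with probability 8/9; weight (1/4)·(8/9) = 2/9 each.
If it is in chest 4 (prior 1/4): the guide opened chest 4, so this case is ruled out; weight (1/4)·0 = 0.
The weights sum to 2/3.
So P(the ruby in chest 2 | the guide opened chest 4) = (2/9) / (2/3) = 1/3.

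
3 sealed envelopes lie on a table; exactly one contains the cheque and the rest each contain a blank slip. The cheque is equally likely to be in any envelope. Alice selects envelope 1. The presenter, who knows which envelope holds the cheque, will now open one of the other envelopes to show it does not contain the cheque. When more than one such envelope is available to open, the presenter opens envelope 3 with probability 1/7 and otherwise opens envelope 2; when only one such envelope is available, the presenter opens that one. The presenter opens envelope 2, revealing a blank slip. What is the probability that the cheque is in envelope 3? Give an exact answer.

Apply Bayes' rule, conditioning on where the cheque actually is.
If it is in envelope 1 (prior 1/3): envelope 3 is available but not opened, probability 6/7; weight (1/3)·(6/7) = 2/7.
If it is in envelope 2 (prior 1/3): the presenter opened envelope 2, so this case is ruled out; weight (1/3)·0 = 0.
If it is in envelope 3 (prior 1/3): only envelope 2 is available, probability 1; weight (1/3)·1 = 1/3.
The weights sum to 13/21.
So P(the cheque in envelope 3 | the presenter opened envelope 2) = (1/3) / (13/21) = 7/13.

7/13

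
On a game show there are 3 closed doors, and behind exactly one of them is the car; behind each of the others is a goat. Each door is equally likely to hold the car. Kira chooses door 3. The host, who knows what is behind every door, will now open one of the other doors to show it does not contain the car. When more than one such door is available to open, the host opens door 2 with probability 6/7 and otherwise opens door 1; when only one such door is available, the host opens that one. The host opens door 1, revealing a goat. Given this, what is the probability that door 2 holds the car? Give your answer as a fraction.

7/8

Consider each possible location of the car in turn.
If it is behind door 1 (prior 1/3): the host opened door 1, so this case is ruled out; weight (1/3)·0 = 0.
If it is behind door 2 (prior 1/3): only door 1 is available, probability 1; weight (1/3)·1 = 1/3.
If it is behind door 3 (prior 1/3): door 2 is available but not opened, probability 1/7; weight (1/3)·(1/7) = 1/21.
The weights sum to 8/21.
So P(the car behind door 2 | the host opened door 1) = (1/3) / (8/21) = 7/8.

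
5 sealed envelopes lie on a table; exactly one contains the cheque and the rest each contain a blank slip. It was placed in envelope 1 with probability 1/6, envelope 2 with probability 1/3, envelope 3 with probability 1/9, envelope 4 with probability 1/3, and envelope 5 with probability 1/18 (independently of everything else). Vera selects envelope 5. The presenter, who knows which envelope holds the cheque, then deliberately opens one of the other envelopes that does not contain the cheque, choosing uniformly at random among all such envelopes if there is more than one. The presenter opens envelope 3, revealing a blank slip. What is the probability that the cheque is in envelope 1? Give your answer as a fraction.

4/21

Apply Bayes' rule, conditioning on where the cheque actually is.
If it is in envelope 1 (prior 1/6): the presenter has 3 equally likely choices, so probability 1/3; weight (1/6)·(1/3) = 1/18.
If it is in either of envelopes 2 and 4 (prior 1/3 each): the presenter has 3 equally likely choices, so probability 1/3; weight (1/3)·(1/3) = 1/9 each.
If it is in envelope 3 (prior 1/9): the presenter opened envelope 3, so this case is ruled out; weight (1/9)·0 = 0.
If it is in envelope 5 (prior 1/18): the presenter has 4 equally likely choices, so probability 1/4; weight (1/18)·(1/4) = 1/72.
The weights sum to 7/24.
So P(the cheque in envelope 1 | the presenter opened envelope 3) = (1/18) / (7/24) = 4/21.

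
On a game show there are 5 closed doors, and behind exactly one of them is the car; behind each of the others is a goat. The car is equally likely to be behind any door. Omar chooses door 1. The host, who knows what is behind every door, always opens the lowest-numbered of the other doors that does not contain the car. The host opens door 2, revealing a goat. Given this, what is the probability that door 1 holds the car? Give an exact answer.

Condition on the true location of the car.
If it is behind any of doors 1, 3, 4, and 5 (prior 1/5 each): door 2 is the lowest-numbered option available, probability 1; weight (1/5)·1 = 1/5 each.
If it is behind door 2 (prior 1/5): the host opened door 2, so this case is ruled out; weight (1/5)·0 = 0.
The weights sum to 4/5.
So P(the car behind door 1 | the host opened door 2) = (1/5) / (4/5) = 1/4.

1/4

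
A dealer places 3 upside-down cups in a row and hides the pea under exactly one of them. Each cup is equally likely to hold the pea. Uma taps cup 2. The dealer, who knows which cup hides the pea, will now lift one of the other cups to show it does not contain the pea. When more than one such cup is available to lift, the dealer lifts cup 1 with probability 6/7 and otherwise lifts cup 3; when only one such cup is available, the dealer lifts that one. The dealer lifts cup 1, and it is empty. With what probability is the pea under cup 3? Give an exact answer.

Consider each possible location of the pea in turn.
If it is under cup 1 (prior 1/3): the dealer opened cup 1, so this case is ruled out; weight (1/3)·0 = 0.
If it is under cup 2 (prior 1/3): cup 1 is available, opened with probability 6/7; weight (1/3)·(6/7) = 2/7.
If it is under cup 3 (prior 1/3): only cup 1 is available, probability 1; weight (1/3)·1 = 1/3.
The weights sum to 13/21.
So P(the pea under cup 3 | the dealer opened cup 1) = (1/3) / (13/21) = 7/13.

7/13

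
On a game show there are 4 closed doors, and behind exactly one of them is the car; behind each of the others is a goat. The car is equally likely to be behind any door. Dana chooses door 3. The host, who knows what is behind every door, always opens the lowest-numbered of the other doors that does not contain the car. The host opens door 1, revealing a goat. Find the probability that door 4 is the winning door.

1/3

Consider each possible location of the car in turn.
If it is behind door 1 (prior 1/4): the host opened door 1, so this case is ruled out; weight (1/4)·0 = 0.
If it is behind any of doors 2, 3, and 4 (prior 1/4 each): door 1 is the lowest-numbered option available, probability 1; weight (1/4)·1 = 1/4 each.
The weights sum to 3/4.
So P(the car behind door 4 | the host opened door 1) = (1/4) / (3/4) = 1/3.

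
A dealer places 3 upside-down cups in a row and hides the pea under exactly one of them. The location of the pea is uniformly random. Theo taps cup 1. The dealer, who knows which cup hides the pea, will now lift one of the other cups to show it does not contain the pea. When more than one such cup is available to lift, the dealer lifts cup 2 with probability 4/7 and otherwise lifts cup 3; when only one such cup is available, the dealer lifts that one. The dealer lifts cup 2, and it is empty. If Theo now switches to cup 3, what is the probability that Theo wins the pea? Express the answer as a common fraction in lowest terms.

7/11

Consider each possible location of the pea in turn.
If it is under cup 1 (prior 1/3): cup 2 is available, opened with probability 4/7; weight (1/3)·(4/7) = 4/21.
If it is under cup 2 (prior 1/3): the dealer opened cup 2, so this case is ruled out; weight (1/3)·0 = 0.
If it is under cup 3 (prior 1/3): only cup 2 is available, probability 1; weight (1/3)·1 = 1/3.
The weights sum to 11/21.
So P(the pea under cup 3 | the dealer opened cup 2) = (1/3) / (11/21) = 7/11.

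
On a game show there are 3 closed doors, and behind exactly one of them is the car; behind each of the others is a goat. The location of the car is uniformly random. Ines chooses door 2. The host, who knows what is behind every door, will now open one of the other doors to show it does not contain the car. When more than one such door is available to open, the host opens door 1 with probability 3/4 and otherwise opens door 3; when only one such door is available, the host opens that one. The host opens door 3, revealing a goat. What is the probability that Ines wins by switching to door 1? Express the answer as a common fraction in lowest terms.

Consider each possible location of the car in turn.
If it is behind door 1 (prior 1/3): only door 3 is available, probability 1; weight (1/3)·1 = 1/3.
If it is behind door 2 (prior 1/3): door 1 is available but not opened, probability 1/4; weight (1/3)·(1/4) = 1/12.
If it is behind door 3 (prior 1/3): the host opened door 3, so this case is ruled out; weight (1/3)·0 = 0.
The weights sum to 5/12.
So P(the car behind door 1 | the host opened door 3) = (1/3) / (5/12) = 4/5.

4/5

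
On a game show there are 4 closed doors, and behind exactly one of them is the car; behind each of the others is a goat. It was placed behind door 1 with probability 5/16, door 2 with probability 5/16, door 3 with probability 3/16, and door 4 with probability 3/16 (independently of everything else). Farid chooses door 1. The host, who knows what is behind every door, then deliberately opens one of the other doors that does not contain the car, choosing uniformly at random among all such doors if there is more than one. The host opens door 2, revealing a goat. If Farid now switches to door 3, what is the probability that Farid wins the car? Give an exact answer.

Apply Bayes' rule, conditioning on where the car actually is.
If it is behind door 1 (prior 5/16): the host has 3 equally likely choices, so probability 1/3; weight (5/16)·(1/3) = 5/48.
If it is behind door 2 (prior 5/16): the host opened door 2, so this case is ruled out; weight (5/16)·0 = 0.
If it is behind either of doors 3 and 4 (prior 3/16 each): the host has 2 equally likely choices, so probability 1/2; weight (3/16)·(1/2) = 3/32 each.
The weights sum to 7/24.
So P(the car behind door 3 | the host opened door 2) = (3/32) / (7/24) = 9/28.

9/28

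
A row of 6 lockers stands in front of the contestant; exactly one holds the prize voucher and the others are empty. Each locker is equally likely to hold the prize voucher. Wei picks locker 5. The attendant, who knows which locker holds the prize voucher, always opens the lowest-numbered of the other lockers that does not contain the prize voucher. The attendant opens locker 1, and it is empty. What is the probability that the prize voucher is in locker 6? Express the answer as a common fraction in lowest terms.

Condition on the true location of the prize voucher.
If it is in locker 1 (prior 1/6): the attendant opened locker 1, so this case is ruled out; weight (1/6)·0 = 0.
If it is in any of lockers 2, 3, 4, 5, and 6 (prior 1/6 each): locker 1 is the lowest-numbered option available, probability 1; weight (1/6)·1 = 1/6 each.
The weights sum to 5/6.
So P(the prize voucher in locker 6 | the attendant opened locker 1) = (1/6) / (5/6) = 1/5.

1/5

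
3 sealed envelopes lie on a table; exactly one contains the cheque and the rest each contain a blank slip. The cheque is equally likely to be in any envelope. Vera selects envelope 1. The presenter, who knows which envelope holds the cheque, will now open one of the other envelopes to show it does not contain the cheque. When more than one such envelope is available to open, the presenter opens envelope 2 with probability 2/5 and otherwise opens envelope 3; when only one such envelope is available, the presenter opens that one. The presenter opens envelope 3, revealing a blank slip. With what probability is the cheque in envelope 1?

3/8

Apply Bayes' rule, conditioning on where the cheque actually is.
If it is in envelope 1 (prior 1/3): envelope 2 is available but not opened, probability 3/5; weight (1/3)·(3/5) = 1/5.
If it is in envelope 2 (prior 1/3): only envelope 3 is available, probability 1; weight (1/3)·1 = 1/3.
If it is in envelope 3 (prior 1/3): the presenter opened envelope 3, so this case is ruled out; weight (1/3)·0 = 0.
The weights sum to 8/15.
So P(the cheque in envelope 1 | the presenter opened envelope 3) = (1/5) / (8/15) = 3/8.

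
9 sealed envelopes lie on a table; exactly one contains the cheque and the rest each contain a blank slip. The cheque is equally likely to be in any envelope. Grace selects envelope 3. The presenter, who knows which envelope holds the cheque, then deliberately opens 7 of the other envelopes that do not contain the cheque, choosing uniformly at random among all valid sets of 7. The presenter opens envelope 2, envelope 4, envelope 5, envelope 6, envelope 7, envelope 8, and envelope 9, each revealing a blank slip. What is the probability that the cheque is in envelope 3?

Condition on the true location of the cheque.
If it is in envelope 1 (prior 1/9): the presenter has no choice, probability 1; weight (1/9)·1 = 1/9.
If it is in any of envelopes 2, 4, 5, 6, 7, 8, and 9 (prior 1/9 each): that envelope was opened and seen not to hold the prize — ruled out; weight (1/9)·0 = 0 each.
If it is in envelope 3 (prior 1/9): the presenter has 8 equally likely choices, so probability 1/8; weight (1/9)·(1/8) = 1/72.
The weights sum to 1/8.
So P(the cheque in envelope 3 | the presenter opened envelope 2, envelope 4, envelope 5, envelope 6, envelope 7, envelope 8, and envelope 9) = (1/72) / (1/8) = 1/9.

1/9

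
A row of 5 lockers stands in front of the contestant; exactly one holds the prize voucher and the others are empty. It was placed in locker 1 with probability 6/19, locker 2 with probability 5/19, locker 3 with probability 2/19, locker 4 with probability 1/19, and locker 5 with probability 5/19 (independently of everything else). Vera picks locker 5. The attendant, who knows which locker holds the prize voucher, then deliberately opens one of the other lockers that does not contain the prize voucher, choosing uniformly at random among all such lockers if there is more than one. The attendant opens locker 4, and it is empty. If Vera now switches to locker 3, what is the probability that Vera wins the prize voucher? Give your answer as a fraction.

Consider each possible location of the prize voucher in turn.
If it is in locker 1 (prior 6/19): the attendant has 3 equally likely choices, so probability 1/3; weight (6/19)·(1/3) = 2/19.
If it is in locker 2 (prior 5/19): the attendant has 3 equally likely choices, so probability 1/3; weight (5/19)·(1/3) = 5/57.
If it is in locker 3 (prior 2/19): the attendant has 3 equally likely choices, so probability 1/3; weight (2/19)·(1/3) = 2/57.
If it is in locker 4 (prior 1/19): the attendant opened locker 4, so this case is ruled out; weight (1/19)·0 = 0.
If it is in locker 5 (prior 5/19): the attendant has 4 equally likely choices, so probability 1/4; weight (5/19)·(1/4) = 5/76.
The weights sum to 67/228.
So P(the prize voucher in locker 3 | the attendant opened locker 4) = (2/57) / (67/228) = 8/67.

8/67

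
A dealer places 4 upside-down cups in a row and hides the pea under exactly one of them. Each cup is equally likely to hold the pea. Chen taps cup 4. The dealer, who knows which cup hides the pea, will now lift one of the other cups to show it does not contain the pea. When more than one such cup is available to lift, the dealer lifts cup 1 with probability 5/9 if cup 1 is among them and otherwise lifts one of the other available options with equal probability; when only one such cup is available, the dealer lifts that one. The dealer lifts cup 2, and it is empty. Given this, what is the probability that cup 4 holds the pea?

Consider each possible location of the pea in turn.
If it is under cup 1 (prior 1/4): cup 1 holds the prize so is unavailable; the dealer chooses uniformly among the 2 others, probability 1/2; weight (1/4)·(1/2) = 1/8.
If it is under cup 2 (prior 1/4): the dealer opened cup 2, so this case is ruled out; weight (1/4)·0 = 0.
If it is under cup 3 (prior 1/4): cup 1 is available but not opened, probability 4/9; weight (1/4)·(4/9) = 1/9.
If it is under cup 4 (prior 1/4): cup 1 is available but not opened; cup 2 gets probability (1 − 5/9)/2 = 2/9; weight (1/4)·(2/9) = 1/18.
The weights sum to 7/24.
So P(the pea under cup 4 | the dealer opened cup 2) = (1/18) / (7/24) = 4/21.

4/21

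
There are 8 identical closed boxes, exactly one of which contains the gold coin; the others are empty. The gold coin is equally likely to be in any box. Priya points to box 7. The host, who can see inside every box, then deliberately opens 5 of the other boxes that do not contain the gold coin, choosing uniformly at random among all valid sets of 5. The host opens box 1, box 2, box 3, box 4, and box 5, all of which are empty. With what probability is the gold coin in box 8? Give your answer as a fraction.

Condition on the true location of the gold coin.
If it is in any of boxes 1, 2, 3, 4, and 5 (prior 1/8 each): that box was opened and seen not to hold the prize — ruled out; weight (1/8)·0 = 0 each.
If it is in either of boxes 6 and 8 (prior 1/8 each): the host has 6 equally likely choices, so probability 1/6; weight (1/8)·(1/6) = 1/48 each.
If it is in box 7 (prior 1/8): the host has 21 equally likely choices, so probability 1/21; weight (1/8)·(1/21) = 1/168.
The weights sum to 1/21.
So P(the gold coin in box 8 | the host opened box 1, box 2, box 3, box 4, and box 5) = (1/48) / (1/21) = 7/16.

7/16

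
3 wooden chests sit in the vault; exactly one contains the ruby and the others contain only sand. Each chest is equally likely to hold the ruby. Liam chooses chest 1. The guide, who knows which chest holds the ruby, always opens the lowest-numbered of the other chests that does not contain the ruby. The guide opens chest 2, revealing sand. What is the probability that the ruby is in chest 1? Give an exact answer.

1/2

Consider each possible location of the ruby in turn.
If it is in either of chests 1 and 3 (prior 1/3 each): chest 2 is the lowest-numbered option available, probability 1; weight (1/3)·1 = 1/3 each.
If it is in chest 2 (prior 1/3): the guide opened chest 2, so this case is ruled out; weight (1/3)·0 = 0.
The weights sum to 2/3.
So P(the ruby in chest 1 | the guide opened chest 2) = (1/3) / (2/3) = 1/2.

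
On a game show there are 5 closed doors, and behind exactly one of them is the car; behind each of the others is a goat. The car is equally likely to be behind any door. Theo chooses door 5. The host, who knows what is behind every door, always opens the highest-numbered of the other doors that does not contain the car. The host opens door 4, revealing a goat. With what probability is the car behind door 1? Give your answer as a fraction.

1/4

Condition on the true location of the car.
If it is behind any of doors 1, 2, 3, and 5 (prior 1/5 each): door 4 is the highest-numbered option available, probability 1; weight (1/5)·1 = 1/5 each.
If it is behind door 4 (prior 1/5): the host opened door 4, so this case is ruled out; weight (1/5)·0 = 0.
The weights sum to 4/5.
So P(the car behind door 1 | the host opened door 4) = (1/5) / (4/5) = 1/4.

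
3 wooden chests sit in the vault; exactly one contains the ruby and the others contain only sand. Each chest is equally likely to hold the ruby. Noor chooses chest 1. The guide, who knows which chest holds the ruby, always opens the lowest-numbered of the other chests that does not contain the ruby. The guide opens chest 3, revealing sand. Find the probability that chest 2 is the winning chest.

Consider each possible location of the ruby in turn.
If it is in chest 1 (prior 1/3): the guide would have opened chest 2 instead, probability 0; weight (1/3)·0 = 0.
If it is in chest 2 (prior 1/3): chest 3 is the lowest-numbered option available, probability 1; weight (1/3)·1 = 1/3.
If it is in chest 3 (prior 1/3): the guide opened chest 3, so this case is ruled out; weight (1/3)·0 = 0.
The weights sum to 1/3.
So P(the ruby in chest 2 | the guide opened chest 3) = (1/3) / (1/3) = 1.

1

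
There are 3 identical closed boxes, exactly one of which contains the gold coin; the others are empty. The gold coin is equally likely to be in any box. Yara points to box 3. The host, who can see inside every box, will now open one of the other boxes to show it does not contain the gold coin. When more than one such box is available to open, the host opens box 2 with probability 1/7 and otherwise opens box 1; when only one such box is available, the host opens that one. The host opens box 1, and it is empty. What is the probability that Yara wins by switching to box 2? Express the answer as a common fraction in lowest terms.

Apply Bayes' rule, conditioning on where the gold coin actually is.
If it is in box 1 (prior 1/3): the host opened box 1, so this case is ruled out; weight (1/3)·0 = 0.
If it is in box 2 (prior 1/3): only box 1 is available, probability 1; weight (1/3)·1 = 1/3.
If it is in box 3 (prior 1/3): box 2 is available but not opened, probability 6/7; weight (1/3)·(6/7) = 2/7.
The weights sum to 13/21.
So P(the gold coin in box 2 | the host opened box 1) = (1/3) / (13/21) = 7/13.

7/13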